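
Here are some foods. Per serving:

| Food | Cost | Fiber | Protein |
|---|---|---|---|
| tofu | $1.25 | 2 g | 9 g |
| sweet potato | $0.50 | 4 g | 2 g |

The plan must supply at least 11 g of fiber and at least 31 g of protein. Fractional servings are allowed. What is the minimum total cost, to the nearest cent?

The cheapest plan sits at a corner of the feasible region — with two constraints it uses at most two foods.
tofu only: max(11/2, 31/9) = 5.5 servings → $6.88.
sweet potato only: max(11/4, 31/2) = 15.5 servings → $7.75.
tofu + sweet potato with both tight: 3.188 servings and 1.156 servings → $4.56.
The minimum over all feasible corners is $4.56.

$4.56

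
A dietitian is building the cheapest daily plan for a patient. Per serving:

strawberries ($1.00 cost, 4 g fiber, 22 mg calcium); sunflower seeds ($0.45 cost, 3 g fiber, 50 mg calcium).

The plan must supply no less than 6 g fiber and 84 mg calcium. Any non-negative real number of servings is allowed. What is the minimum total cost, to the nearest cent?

Two binding constraints pin down two serving amounts, so the optimal mix uses at most two foods. The candidates are each food alone (scaled to the tighter of fiber/calcium) and each pair with both constraints tight.
strawberries only: max(6/4, 84/22) = 3.818 servings → $3.82.
sunflower seeds only: max(6/3, 84/50) = 2 servings → $0.90.
strawberries + sunflower seeds with both tight: 0.3582 servings and 1.522 servings → $1.04.
Cheapest feasible corner: $0.90.

$0.90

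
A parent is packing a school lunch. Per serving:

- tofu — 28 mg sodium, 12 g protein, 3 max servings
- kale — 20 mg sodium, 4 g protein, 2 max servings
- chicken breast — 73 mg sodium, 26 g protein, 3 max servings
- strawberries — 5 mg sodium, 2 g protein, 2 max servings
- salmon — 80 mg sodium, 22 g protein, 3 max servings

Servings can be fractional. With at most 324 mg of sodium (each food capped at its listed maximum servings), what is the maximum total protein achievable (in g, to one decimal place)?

121.0 g

Protein per mg sodium: tofu 0.4286, strawberries 0.4, chicken breast 0.3562, salmon 0.275, kale 0.2.
Take 3 servings of tofu: uses 84 mg sodium, +36.0 g protein (running total 36.0 g).
Take 2 servings of strawberries: uses 10 mg sodium, +4.0 g protein (running total 40.0 g).
Take 3 servings of chicken breast: uses 219 mg sodium, +78.0 g protein (running total 118.0 g).
Take 0.1375 servings of salmon: uses 11 mg sodium, +3.0 g protein (running total 121.0 g).
Filling greedily by protein-per-mg sodium is optimal for one linear limit, giving 121.0 g.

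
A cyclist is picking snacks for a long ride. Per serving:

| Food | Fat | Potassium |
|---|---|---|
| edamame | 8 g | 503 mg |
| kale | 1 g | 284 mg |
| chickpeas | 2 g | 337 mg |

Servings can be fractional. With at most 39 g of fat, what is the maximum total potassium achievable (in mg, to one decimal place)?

Potassium per g fat: kale 284, chickpeas 168.5, edamame 62.88.
With no serving limits, spend the whole fat allowance on kale: 39 g / 1 g × 284 mg = 11076.0 mg.

11076.0 mg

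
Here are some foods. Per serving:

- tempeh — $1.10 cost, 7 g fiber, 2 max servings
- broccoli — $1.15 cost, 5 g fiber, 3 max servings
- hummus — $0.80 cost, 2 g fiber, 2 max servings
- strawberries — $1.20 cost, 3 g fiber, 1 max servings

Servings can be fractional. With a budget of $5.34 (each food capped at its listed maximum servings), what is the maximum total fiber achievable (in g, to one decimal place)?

Fiber per dollar: tempeh 6.364, broccoli 4.348, hummus 2.5, strawberries 2.5.
Take 2 servings of tempeh: spends $2.20, +14.0 g fiber (running total 14.0 g).
Take 2.73 servings of broccoli: spends $3.14, +13.7 g fiber (running total 27.7 g).
Filling greedily by fiber-per-dollar is optimal for one linear limit, giving 27.7 g.

27.7 g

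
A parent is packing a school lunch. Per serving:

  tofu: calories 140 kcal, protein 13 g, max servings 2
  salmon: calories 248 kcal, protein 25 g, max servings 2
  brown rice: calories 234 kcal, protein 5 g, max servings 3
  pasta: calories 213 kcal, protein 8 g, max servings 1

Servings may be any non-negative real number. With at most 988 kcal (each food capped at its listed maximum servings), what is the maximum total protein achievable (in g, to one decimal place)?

Protein per kcal: salmon 0.1008, tofu 0.09286, pasta 0.03756, brown rice 0.02137.
Take 2 servings of salmon: uses 496 kcal, +50.0 g protein (running total 50.0 g).
Take 2 servings of tofu: uses 280 kcal, +26.0 g protein (running total 76.0 g).
Take 0.9953 servings of pasta: uses 212 kcal, +8.0 g protein (running total 84.0 g).
Filling greedily by protein-per-kcal is optimal for one linear limit, giving 84.0 g.

84.0 g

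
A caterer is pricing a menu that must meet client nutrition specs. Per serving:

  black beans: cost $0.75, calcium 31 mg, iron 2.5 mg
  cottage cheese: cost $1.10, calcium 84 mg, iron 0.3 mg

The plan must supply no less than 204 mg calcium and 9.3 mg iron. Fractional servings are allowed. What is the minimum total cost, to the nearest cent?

This is a tiny linear program; its minimum lies at a vertex of the feasible set. List the vertices and price them.
black beans only: max(204/31, 9.3/2.5) = 6.581 servings → $4.94.
cottage cheese only: max(204/84, 9.3/0.3) = 31 servings → $34.10.
black beans + cottage cheese with both tight: 3.587 servings and 1.105 servings → $3.91.
The minimum over all feasible corners is $3.91.

$3.91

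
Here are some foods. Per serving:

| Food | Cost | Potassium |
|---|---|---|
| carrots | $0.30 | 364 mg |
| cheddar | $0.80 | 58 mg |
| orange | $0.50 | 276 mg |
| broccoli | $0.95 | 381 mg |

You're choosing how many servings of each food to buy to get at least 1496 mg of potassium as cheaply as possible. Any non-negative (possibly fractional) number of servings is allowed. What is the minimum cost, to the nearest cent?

Cost per mg of potassium: carrots $0.0008, orange $0.0018, broccoli $0.0025, cheddar $0.0138.
With no serving limits, use only carrots: 1496 mg / 364 mg = 4.11 servings × $0.30 = $1.23.

$1.23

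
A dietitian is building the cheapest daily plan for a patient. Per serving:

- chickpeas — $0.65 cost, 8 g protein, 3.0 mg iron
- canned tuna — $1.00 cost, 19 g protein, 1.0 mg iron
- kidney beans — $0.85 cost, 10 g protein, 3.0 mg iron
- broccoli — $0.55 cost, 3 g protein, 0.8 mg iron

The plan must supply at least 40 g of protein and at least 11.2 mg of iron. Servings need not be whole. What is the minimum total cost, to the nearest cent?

$2.91

A basic optimal solution has at most two foods positive. Try each food alone and each pair with both targets met exactly.
chickpeas only: max(40/8, 11.2/3.0) = 5 servings → $3.25.
canned tuna only: max(40/19, 11.2/1.0) = 11.2 servings → $11.20.
kidney beans only: max(40/10, 11.2/3.0) = 4 servings → $3.40.
broccoli only: max(40/3, 11.2/0.8) = 14 servings → $7.70.
chickpeas + canned tuna with both tight: 3.527 servings and 0.6204 servings → $2.91.
chickpeas + kidney beans with both targets exact would need a negative amount; discard.
chickpeas + broccoli with both tight: 0.6154 servings and 11.69 servings → $6.83.
canned tuna + kidney beans with both tight: 0.1702 servings and 3.677 servings → $3.30.
canned tuna + broccoli: intersection lies outside the first quadrant.
kidney beans + broccoli with both tight: 1.6 servings and 8 servings → $5.76.
Cheapest feasible corner: $2.91.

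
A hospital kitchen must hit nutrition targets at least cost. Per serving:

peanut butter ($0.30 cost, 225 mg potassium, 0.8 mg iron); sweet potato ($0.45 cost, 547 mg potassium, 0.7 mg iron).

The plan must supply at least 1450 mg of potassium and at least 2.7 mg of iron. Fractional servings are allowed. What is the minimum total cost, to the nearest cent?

$1.38

A basic optimal solution has at most two foods positive. Try each food alone and each pair with both targets met exactly.
peanut butter only: max(1450/225, 2.7/0.8) = 6.444 servings → $1.93.
sweet potato only: max(1450/547, 2.7/0.7) = 3.857 servings → $1.74.
peanut butter + sweet potato with both tight: 1.649 servings and 1.973 servings → $1.38.
The minimum over all feasible corners is $1.38.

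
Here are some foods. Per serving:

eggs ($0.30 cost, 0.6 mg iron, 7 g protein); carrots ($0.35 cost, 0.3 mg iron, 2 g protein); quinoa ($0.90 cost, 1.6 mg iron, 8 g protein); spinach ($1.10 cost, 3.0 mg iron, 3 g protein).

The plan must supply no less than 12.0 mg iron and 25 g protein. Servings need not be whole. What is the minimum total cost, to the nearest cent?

eggs only: max(12.0/0.6, 25/7) = 20 servings → $6.00.
carrots only: max(12.0/0.3, 25/2) = 40 servings → $14.00.
quinoa only: max(12.0/1.6, 25/8) = 7.5 servings → $6.75.
spinach only: max(12.0/3.0, 25/3) = 8.333 servings → $9.17.
eggs + carrots: the both-tight solution has a negative serving — not a feasible corner.
eggs + quinoa: the both-tight solution has a negative serving — not a feasible corner.
eggs + spinach with both tight: 2.031 servings and 3.594 servings → $4.56.
carrots + quinoa with both targets exact would need a negative amount; discard.
carrots + spinach with both tight: 7.647 servings and 3.235 servings → $6.24.
quinoa + spinach with both tight: 2.031 servings and 2.917 servings → $5.04.
Cheapest feasible corner: $4.56.

$4.56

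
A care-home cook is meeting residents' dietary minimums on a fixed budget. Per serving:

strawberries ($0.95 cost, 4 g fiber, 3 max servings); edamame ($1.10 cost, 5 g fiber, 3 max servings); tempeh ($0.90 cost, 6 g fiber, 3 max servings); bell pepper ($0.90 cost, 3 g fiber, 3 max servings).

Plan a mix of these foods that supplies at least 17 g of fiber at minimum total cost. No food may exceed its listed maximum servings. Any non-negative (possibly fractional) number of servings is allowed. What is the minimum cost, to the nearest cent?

Cost per g of fiber: tempeh $0.1500, edamame $0.2200, strawberries $0.2375, bell pepper $0.3000.
Take 2.833 servings of tempeh: +17.0 g fiber for $2.55 (total $2.55, still need 0.0 g).
Greedy by cheapest-per-g is optimal for a single linear constraint, so the minimum cost is $2.55.

$2.55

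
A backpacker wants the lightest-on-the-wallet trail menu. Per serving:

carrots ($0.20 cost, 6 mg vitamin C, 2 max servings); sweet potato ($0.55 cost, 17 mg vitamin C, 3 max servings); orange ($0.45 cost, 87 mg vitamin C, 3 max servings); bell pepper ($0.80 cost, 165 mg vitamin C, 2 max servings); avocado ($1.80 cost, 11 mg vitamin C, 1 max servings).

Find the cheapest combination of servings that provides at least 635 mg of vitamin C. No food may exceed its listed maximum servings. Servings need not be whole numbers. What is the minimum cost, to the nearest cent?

$4.37

Cost per mg of vitamin C: bell pepper $0.0048, orange $0.0052, sweet potato $0.0324, carrots $0.0333, avocado $0.1636.
Take 2 servings of bell pepper: +330.0 mg vitamin C for $1.60 (total $1.60, still need 305.0 mg).
Take 3 servings of orange: +261.0 mg vitamin C for $1.35 (total $2.95, still need 44.0 mg).
Take 2.588 servings of sweet potato: +44.0 mg vitamin C for $1.42 (total $4.37, still need 0.0 mg).
Greedy by cheapest-per-mg is optimal for a single linear constraint, so the minimum cost is $4.37.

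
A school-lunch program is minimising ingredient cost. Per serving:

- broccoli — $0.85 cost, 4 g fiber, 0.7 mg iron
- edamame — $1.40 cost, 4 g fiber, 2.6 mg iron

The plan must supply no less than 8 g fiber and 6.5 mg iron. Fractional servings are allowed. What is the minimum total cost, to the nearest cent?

Minimising a linear cost over {fiber ≥ 8, iron ≥ 6.5, servings ≥ 0} — the optimum is at a vertex, using one or two foods.
broccoli only: max(8/4, 6.5/0.7) = 9.286 servings → $7.89.
edamame only: max(8/4, 6.5/2.6) = 2.5 servings → $3.50.
broccoli + edamame: intersection lies outside the first quadrant.
So the least-cost plan costs $3.50.

$3.50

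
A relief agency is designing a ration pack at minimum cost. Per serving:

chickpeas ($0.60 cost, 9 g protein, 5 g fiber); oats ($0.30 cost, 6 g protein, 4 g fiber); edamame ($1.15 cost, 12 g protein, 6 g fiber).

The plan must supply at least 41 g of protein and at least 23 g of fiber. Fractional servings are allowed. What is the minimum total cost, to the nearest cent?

$2.05

This is a tiny linear program; its minimum lies at a vertex of the feasible set. List the vertices and price them.
chickpeas only: max(41/9, 23/5) = 4.6 servings → $2.76.
oats only: max(41/6, 23/4) = 6.833 servings → $2.05.
edamame only: max(41/12, 23/6) = 3.833 servings → $4.41.
chickpeas + oats with both tight: 4.333 servings and 0.3333 servings → $2.70.
chickpeas + edamame with both targets exact would need a negative amount; discard.
oats + edamame with both tight: 2.5 servings and 2.167 servings → $3.24.
The minimum over all feasible corners is $2.05.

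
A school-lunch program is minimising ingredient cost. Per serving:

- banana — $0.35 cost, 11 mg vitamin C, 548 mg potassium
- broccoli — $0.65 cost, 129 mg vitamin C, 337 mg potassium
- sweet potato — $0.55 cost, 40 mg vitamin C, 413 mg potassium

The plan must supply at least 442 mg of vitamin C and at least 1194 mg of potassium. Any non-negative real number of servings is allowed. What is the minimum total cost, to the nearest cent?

For a min-cost LP with two ≥-constraints, a basic feasible solution has at most two positive variables.
banana only: max(442/11, 1194/548) = 40.18 servings → $14.06.
broccoli only: max(442/129, 1194/337) = 3.543 servings → $2.30.
sweet potato only: max(442/40, 1194/413) = 11.05 servings → $6.08.
banana + broccoli with both tight: 0.07572 servings and 3.42 servings → $2.25.
banana + sweet potato: the both-tight solution has a negative serving — not a feasible corner.
broccoli + sweet potato with both tight: 3.387 servings and 0.1274 servings → $2.27.
So the least-cost plan costs $2.25.

$2.25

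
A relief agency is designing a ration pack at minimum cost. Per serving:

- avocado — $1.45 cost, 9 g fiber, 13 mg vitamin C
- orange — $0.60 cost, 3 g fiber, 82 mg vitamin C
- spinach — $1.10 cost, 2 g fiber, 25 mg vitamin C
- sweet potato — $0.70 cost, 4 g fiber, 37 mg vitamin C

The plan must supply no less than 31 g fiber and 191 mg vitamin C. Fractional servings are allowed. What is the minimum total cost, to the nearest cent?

For a min-cost LP with two ≥-constraints, a basic feasible solution has at most two positive variables.
avocado only: max(31/9, 191/13) = 14.69 servings → $21.30.
orange only: max(31/3, 191/82) = 10.33 servings → $6.20.
spinach only: max(31/2, 191/25) = 15.5 servings → $17.05.
sweet potato only: max(31/4, 191/37) = 7.75 servings → $5.42.
avocado + orange with both tight: 2.817 servings and 1.883 servings → $5.21.
avocado + spinach with both tight: 1.975 servings and 6.613 servings → $10.14.
avocado + sweet potato with both tight: 1.363 servings and 4.683 servings → $5.25.
orange + spinach with both targets exact would need a negative amount; discard.
orange + sweet potato: intersection lies outside the first quadrant.
spinach + sweet potato: intersection lies outside the first quadrant.
The minimum over all feasible corners is $5.21.

$5.21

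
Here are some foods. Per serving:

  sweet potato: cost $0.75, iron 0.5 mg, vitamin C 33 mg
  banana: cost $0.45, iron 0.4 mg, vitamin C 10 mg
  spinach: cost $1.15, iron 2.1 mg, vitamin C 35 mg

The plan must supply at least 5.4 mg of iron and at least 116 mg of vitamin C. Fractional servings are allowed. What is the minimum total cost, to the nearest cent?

$3.46

Check every corner: each single food scaled to meet both minima, and each pair solved so both constraints bind.
sweet potato only: max(5.4/0.5, 116/33) = 10.8 servings → $8.10.
banana only: max(5.4/0.4, 116/10) = 13.5 servings → $6.08.
spinach only: max(5.4/2.1, 116/35) = 3.314 servings → $3.81.
sweet potato + banana: the both-tight solution has a negative serving — not a feasible corner.
sweet potato + spinach with both tight: 1.054 servings and 2.32 servings → $3.46.
banana + spinach with both tight: 7.8 servings and 1.086 servings → $4.76.
Cheapest feasible corner: $3.46.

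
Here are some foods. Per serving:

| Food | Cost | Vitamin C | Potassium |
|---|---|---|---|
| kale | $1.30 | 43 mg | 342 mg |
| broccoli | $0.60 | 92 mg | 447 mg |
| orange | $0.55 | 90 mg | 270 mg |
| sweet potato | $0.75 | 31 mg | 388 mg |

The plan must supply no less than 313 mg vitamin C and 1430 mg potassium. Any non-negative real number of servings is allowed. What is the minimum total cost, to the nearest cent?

$2.02

With two linear requirements the optimum uses one or two foods; enumerate the corners.
kale only: max(313/43, 1430/342) = 7.279 servings → $9.46.
broccoli only: max(313/92, 1430/447) = 3.402 servings → $2.04.
orange only: max(313/90, 1430/270) = 5.296 servings → $2.91.
sweet potato only: max(313/31, 1430/388) = 10.1 servings → $7.57.
kale + broccoli: intersection lies outside the first quadrant.
kale + orange with both tight: 2.305 servings and 2.376 servings → $4.30.
kale + sweet potato with both targets exact would need a negative amount; discard.
broccoli + orange with both tight: 2.871 servings and 0.5426 servings → $2.02.
broccoli + sweet potato: intersection lies outside the first quadrant.
orange + sweet potato with both tight: 2.904 servings and 1.664 servings → $2.85.
So the least-cost plan costs $2.02.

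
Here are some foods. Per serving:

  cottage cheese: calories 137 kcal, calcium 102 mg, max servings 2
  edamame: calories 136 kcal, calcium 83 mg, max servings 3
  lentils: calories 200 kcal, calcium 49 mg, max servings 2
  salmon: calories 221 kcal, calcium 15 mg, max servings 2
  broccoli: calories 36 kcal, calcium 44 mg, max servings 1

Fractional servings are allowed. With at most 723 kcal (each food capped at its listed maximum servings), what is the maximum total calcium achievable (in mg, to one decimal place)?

498.2 mg

Calcium per kcal: broccoli 1.222, cottage cheese 0.7445, edamame 0.6103, lentils 0.245, salmon 0.06787.
Take 1 serving of broccoli: uses 36 kcal, +44.0 mg calcium (running total 44.0 mg).
Take 2 servings of cottage cheese: uses 274 kcal, +204.0 mg calcium (running total 248.0 mg).
Take 3 servings of edamame: uses 408 kcal, +249.0 mg calcium (running total 497.0 mg).
Take 0.025 servings of lentils: uses 5 kcal, +1.2 mg calcium (running total 498.2 mg).
Greedy by best ratio exhausts the calories allowance optimally: 498.2 mg.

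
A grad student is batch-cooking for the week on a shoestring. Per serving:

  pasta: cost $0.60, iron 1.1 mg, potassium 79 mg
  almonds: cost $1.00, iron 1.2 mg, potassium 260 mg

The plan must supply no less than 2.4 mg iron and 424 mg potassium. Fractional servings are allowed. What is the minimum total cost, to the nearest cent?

$1.81

Two binding constraints pin down two serving amounts, so the optimal mix uses at most two foods. The candidates are each food alone (scaled to the tighter of iron/potassium) and each pair with both constraints tight.
pasta only: max(2.4/1.1, 424/79) = 5.367 servings → $3.22.
almonds only: max(2.4/1.2, 424/260) = 2 servings → $2.00.
pasta + almonds with both tight: 0.6025 servings and 1.448 servings → $1.81.
The minimum over all feasible corners is $1.81.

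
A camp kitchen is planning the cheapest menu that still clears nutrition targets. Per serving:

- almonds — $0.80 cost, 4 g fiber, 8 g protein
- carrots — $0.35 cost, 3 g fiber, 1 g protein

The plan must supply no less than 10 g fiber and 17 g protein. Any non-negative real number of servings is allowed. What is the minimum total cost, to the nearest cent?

$1.85

A basic optimal solution has at most two foods positive. Try each food alone and each pair with both targets met exactly.
almonds only: max(10/4, 17/8) = 2.5 servings → $2.00.
carrots only: max(10/3, 17/1) = 17 servings → $5.95.
almonds + carrots with both tight: 2.05 servings and 0.6 servings → $1.85.
So the least-cost plan costs $1.85.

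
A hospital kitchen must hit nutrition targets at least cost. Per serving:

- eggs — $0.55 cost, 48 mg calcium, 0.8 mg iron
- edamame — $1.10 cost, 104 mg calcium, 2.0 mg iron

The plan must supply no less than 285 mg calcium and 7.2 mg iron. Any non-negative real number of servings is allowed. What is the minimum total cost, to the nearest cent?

Two binding constraints pin down two serving amounts, so the optimal mix uses at most two foods. The candidates are each food alone (scaled to the tighter of calcium/iron) and each pair with both constraints tight.
eggs only: max(285/48, 7.2/0.8) = 9 servings → $4.95.
edamame only: max(285/104, 7.2/2.0) = 3.6 servings → $3.96.
eggs + edamame: the both-tight solution has a negative serving — not a feasible corner.
The minimum over all feasible corners is $3.96.

$3.96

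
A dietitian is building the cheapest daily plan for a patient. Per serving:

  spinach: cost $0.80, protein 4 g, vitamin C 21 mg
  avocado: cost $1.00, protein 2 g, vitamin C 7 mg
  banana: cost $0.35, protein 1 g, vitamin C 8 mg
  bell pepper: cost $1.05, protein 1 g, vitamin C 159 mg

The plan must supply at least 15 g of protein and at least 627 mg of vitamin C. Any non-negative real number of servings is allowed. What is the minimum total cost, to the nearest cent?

$6.03

Two binding constraints pin down two serving amounts, so the optimal mix uses at most two foods. The candidates are each food alone (scaled to the tighter of protein/vitamin C) and each pair with both constraints tight.
spinach only: max(15/4, 627/21) = 29.86 servings → $23.89.
avocado only: max(15/2, 627/7) = 89.57 servings → $89.57.
banana only: max(15/1, 627/8) = 78.38 servings → $27.43.
bell pepper only: max(15/1, 627/159) = 15 servings → $15.75.
spinach + avocado: intersection lies outside the first quadrant.
spinach + banana with both targets exact would need a negative amount; discard.
spinach + bell pepper with both tight: 2.859 servings and 3.566 servings → $6.03.
avocado + banana: the both-tight solution has a negative serving — not a feasible corner.
avocado + bell pepper with both tight: 5.653 servings and 3.695 servings → $9.53.
banana + bell pepper with both tight: 11.64 servings and 3.358 servings → $7.60.
Cheapest feasible corner: $6.03.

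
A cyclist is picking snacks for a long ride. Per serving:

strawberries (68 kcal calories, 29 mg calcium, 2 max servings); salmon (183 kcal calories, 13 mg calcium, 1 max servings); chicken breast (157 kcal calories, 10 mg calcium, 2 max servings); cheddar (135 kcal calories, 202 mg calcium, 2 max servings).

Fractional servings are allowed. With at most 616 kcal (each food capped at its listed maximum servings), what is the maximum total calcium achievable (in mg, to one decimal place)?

476.7 mg

Calcium per kcal: cheddar 1.496, strawberries 0.4265, salmon 0.07104, chicken breast 0.06369.
Take 2 servings of cheddar: uses 270 kcal, +404.0 mg calcium (running total 404.0 mg).
Take 2 servings of strawberries: uses 136 kcal, +58.0 mg calcium (running total 462.0 mg).
Take 1 serving of salmon: uses 183 kcal, +13.0 mg calcium (running total 475.0 mg).
Take 0.172 servings of chicken breast: uses 27 kcal, +1.7 mg calcium (running total 476.7 mg).
Filling greedily by calcium-per-kcal is optimal for one linear limit, giving 476.7 mg.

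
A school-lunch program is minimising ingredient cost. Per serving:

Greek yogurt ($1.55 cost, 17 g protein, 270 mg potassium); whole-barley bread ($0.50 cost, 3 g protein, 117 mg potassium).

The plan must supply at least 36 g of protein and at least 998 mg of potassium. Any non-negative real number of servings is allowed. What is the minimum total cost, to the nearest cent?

The cheapest plan sits at a corner of the feasible region — with two constraints it uses at most two foods.
Greek yogurt only: max(36/17, 998/270) = 3.696 servings → $5.73.
whole-barley bread only: max(36/3, 998/117) = 12 servings → $6.00.
Greek yogurt + whole-barley bread with both tight: 1.033 servings and 6.146 servings → $4.67.
Cheapest feasible corner: $4.67.

$4.67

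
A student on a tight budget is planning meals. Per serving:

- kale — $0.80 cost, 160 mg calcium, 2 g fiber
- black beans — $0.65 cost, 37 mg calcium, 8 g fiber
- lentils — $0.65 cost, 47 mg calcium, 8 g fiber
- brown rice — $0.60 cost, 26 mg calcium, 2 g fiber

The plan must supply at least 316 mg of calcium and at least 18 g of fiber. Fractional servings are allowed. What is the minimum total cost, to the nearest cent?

The cheapest plan sits at a corner of the feasible region — with two constraints it uses at most two foods.
kale only: max(316/160, 18/2) = 9 servings → $7.20.
black beans only: max(316/37, 18/8) = 8.541 servings → $5.55.
lentils only: max(316/47, 18/8) = 6.723 servings → $4.37.
brown rice only: max(316/26, 18/2) = 12.15 servings → $7.29.
kale + black beans with both tight: 1.544 servings and 1.864 servings → $2.45.
kale + lentils with both tight: 1.418 servings and 1.895 servings → $2.37.
kale + brown rice with both tight: 0.6119 servings and 8.388 servings → $5.52.
black beans + lentils: intersection lies outside the first quadrant.
black beans + brown rice with both targets exact would need a negative amount; discard.
lentils + brown rice: intersection lies outside the first quadrant.
So the least-cost plan costs $2.37.

$2.37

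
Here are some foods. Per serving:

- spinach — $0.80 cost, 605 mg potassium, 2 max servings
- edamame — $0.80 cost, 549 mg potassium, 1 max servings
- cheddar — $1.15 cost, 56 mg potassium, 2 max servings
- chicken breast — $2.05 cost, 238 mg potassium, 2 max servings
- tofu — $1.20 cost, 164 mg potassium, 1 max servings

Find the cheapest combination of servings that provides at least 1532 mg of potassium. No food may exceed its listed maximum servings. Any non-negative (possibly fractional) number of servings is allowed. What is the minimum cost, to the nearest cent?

$2.07

Cost per mg of potassium: spinach $0.0013, edamame $0.0015, tofu $0.0073, chicken breast $0.0086, cheddar $0.0205.
Take 2 servings of spinach: +1210.0 mg potassium for $1.60 (total $1.60, still need 322.0 mg).
Take 0.5865 servings of edamame: +322.0 mg potassium for $0.47 (total $2.07, still need 0.0 mg).
Filling from the cheapest source first is optimal under one linear minimum: $2.07.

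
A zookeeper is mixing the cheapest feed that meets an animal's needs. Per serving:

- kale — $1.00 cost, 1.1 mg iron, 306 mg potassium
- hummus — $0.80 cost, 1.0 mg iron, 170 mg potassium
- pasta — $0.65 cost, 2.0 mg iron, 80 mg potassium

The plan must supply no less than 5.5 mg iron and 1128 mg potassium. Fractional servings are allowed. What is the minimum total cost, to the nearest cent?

Compare the cost at each extreme point of the feasible region.
kale only: max(5.5/1.1, 1128/306) = 5 servings → $5.00.
hummus only: max(5.5/1.0, 1128/170) = 6.635 servings → $5.31.
pasta only: max(5.5/2.0, 1128/80) = 14.1 servings → $9.16.
kale + hummus with both tight: 1.622 servings and 3.716 servings → $4.59.
kale + pasta with both tight: 3.466 servings and 0.8439 servings → $4.01.
hummus + pasta: intersection lies outside the first quadrant.
So the least-cost plan costs $4.01.

$4.01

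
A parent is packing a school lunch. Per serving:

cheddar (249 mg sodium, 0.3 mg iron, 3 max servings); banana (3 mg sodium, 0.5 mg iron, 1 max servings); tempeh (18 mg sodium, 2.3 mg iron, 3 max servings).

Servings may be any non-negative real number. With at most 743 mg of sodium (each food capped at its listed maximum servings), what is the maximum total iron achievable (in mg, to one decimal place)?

8.2 mg

Iron per mg sodium: banana 0.1667, tempeh 0.1278, cheddar 0.001205.
Take 1 serving of banana: uses 3 mg sodium, +0.5 mg iron (running total 0.5 mg).
Take 3 servings of tempeh: uses 54 mg sodium, +6.9 mg iron (running total 7.4 mg).
Take 2.755 servings of cheddar: uses 686 mg sodium, +0.8 mg iron (running total 8.2 mg).
Filling greedily by iron-per-mg sodium is optimal for one linear limit, giving 8.2 mg.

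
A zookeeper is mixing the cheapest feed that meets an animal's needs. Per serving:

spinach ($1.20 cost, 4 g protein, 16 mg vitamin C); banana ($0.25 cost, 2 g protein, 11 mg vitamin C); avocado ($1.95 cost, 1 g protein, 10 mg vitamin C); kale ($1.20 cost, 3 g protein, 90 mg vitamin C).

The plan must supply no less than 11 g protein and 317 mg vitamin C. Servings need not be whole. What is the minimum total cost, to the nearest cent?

An LP optimum is at a vertex; with two nutrient constraints at most two foods are used. Check each candidate.
spinach only: max(11/4, 317/16) = 19.81 servings → $23.77.
banana only: max(11/2, 317/11) = 28.82 servings → $7.20.
avocado only: max(11/1, 317/10) = 31.7 servings → $61.81.
kale only: max(11/3, 317/90) = 3.667 servings → $4.40.
spinach + banana with both targets exact would need a negative amount; discard.
spinach + avocado: the both-tight solution has a negative serving — not a feasible corner.
spinach + kale with both tight: 0.125 servings and 3.5 servings → $4.35.
banana + avocado: intersection lies outside the first quadrant.
banana + kale with both tight: 0.2653 servings and 3.49 servings → $4.25.
avocado + kale with both tight: 0.65 servings and 3.45 servings → $5.41.
The minimum over all feasible corners is $4.25.

$4.25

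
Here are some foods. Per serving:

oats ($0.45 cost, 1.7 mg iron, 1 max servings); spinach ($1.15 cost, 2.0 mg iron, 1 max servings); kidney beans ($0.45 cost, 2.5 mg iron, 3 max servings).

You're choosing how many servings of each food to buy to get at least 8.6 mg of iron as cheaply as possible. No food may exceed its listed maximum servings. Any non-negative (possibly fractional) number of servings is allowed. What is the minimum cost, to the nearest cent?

Cost per mg of iron: kidney beans $0.1800, oats $0.2647, spinach $0.5750.
Take 3 servings of kidney beans: +7.5 mg iron for $1.35 (total $1.35, still need 1.1 mg).
Take 0.6471 servings of oats: +1.1 mg iron for $0.29 (total $1.64, still need 0.0 mg).
Filling from the cheapest source first is optimal under one linear minimum: $1.64.

$1.64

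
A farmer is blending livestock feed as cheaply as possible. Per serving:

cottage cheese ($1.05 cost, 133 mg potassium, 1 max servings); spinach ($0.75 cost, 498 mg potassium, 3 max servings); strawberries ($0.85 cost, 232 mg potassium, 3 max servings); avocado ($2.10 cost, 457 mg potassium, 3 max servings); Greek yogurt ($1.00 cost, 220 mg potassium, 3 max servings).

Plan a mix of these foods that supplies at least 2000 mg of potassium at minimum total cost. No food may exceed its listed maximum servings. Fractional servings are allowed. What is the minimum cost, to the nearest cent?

$4.10

Cost per mg of potassium: spinach $0.0015, strawberries $0.0037, Greek yogurt $0.0045, avocado $0.0046, cottage cheese $0.0079.
Take 3 servings of spinach: +1494.0 mg potassium for $2.25 (total $2.25, still need 506.0 mg).
Take 2.181 servings of strawberries: +506.0 mg potassium for $1.85 (total $4.10, still need 0.0 mg).
Greedy by cheapest-per-mg is optimal for a single linear constraint, so the minimum cost is $4.10.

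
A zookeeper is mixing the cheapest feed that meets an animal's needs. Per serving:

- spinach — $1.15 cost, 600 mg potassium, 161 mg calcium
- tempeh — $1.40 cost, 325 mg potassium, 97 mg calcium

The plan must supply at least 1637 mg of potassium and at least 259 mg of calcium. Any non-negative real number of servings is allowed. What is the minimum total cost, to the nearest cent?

For a min-cost LP with two ≥-constraints, a basic feasible solution has at most two positive variables.
spinach only: max(1637/600, 259/161) = 2.728 servings → $3.14.
tempeh only: max(1637/325, 259/97) = 5.037 servings → $7.05.
spinach + tempeh with both targets exact would need a negative amount; discard.
So the least-cost plan costs $3.14.

$3.14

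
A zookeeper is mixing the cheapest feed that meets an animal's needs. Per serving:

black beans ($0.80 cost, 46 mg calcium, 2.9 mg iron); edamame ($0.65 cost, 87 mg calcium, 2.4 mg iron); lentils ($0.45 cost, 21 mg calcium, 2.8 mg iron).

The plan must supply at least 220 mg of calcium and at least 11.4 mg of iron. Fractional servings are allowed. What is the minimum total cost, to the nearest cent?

At the optimum either one food covers both requirements or two foods hit both targets exactly; no other combination can be cheaper.
black beans only: max(220/46, 11.4/2.9) = 4.783 servings → $3.83.
edamame only: max(220/87, 11.4/2.4) = 4.75 servings → $3.09.
lentils only: max(220/21, 11.4/2.8) = 10.48 servings → $4.71.
black beans + edamame with both tight: 3.268 servings and 0.8006 servings → $3.14.
black beans + lentils: intersection lies outside the first quadrant.
edamame + lentils with both tight: 1.949 servings and 2.401 servings → $2.35.
So the least-cost plan costs $2.35.

$2.35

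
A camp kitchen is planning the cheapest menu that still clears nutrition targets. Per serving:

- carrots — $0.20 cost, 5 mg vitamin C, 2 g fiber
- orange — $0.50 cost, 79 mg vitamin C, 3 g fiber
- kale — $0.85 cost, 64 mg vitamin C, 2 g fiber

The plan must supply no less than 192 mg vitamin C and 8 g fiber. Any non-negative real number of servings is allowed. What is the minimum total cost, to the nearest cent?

carrots only: max(192/5, 8/2) = 38.4 servings → $7.68.
orange only: max(192/79, 8/3) = 2.667 servings → $1.33.
kale only: max(192/64, 8/2) = 4 servings → $3.40.
carrots + orange with both tight: 0.3916 servings and 2.406 servings → $1.28.
carrots + kale with both tight: 1.085 servings and 2.915 servings → $2.69.
orange + kale with both targets exact would need a negative amount; discard.
The minimum over all feasible corners is $1.28.

$1.28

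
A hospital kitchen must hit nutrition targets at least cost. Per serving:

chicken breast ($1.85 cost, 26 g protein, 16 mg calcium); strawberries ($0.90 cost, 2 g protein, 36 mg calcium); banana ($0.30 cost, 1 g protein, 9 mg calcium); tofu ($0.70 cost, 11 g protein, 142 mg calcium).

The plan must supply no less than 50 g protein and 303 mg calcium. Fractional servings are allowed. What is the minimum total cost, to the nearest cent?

$3.18

This is a tiny linear program; its minimum lies at a vertex of the feasible set. List the vertices and price them.
chicken breast only: max(50/26, 303/16) = 18.94 servings → $35.03.
strawberries only: max(50/2, 303/36) = 25 servings → $22.50.
banana only: max(50/1, 303/9) = 50 servings → $15.00.
tofu only: max(50/11, 303/142) = 4.545 servings → $3.18.
chicken breast + strawberries with both tight: 1.321 servings and 7.83 servings → $9.49.
chicken breast + banana with both tight: 0.6743 servings and 32.47 servings → $10.99.
chicken breast + tofu with both tight: 1.071 servings and 2.013 servings → $3.39.
strawberries + banana: intersection lies outside the first quadrant.
strawberries + tofu: the both-tight solution has a negative serving — not a feasible corner.
banana + tofu: the both-tight solution has a negative serving — not a feasible corner.
The minimum over all feasible corners is $3.18.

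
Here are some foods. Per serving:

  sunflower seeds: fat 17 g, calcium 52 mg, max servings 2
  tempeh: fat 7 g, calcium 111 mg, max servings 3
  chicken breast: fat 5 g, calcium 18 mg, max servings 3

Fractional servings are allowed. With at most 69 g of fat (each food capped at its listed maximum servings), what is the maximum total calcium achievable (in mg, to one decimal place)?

487.9 mg

Calcium per g fat: tempeh 15.86, chicken breast 3.6, sunflower seeds 3.059.
Take 3 servings of tempeh: uses 21 g fat, +333.0 mg calcium (running total 333.0 mg).
Take 3 servings of chicken breast: uses 15 g fat, +54.0 mg calcium (running total 387.0 mg).
Take 1.941 servings of sunflower seeds: uses 33 g fat, +100.9 mg calcium (running total 487.9 mg).
Filling greedily by calcium-per-g fat is optimal for one linear limit, giving 487.9 mg.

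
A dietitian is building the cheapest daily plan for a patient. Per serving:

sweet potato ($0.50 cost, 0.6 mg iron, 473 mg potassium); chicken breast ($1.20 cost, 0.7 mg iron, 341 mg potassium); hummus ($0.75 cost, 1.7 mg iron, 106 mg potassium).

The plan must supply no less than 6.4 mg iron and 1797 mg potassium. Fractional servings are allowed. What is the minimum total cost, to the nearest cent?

$3.58

Compare the cost at each extreme point of the feasible region.
sweet potato only: max(6.4/0.6, 1797/473) = 10.67 servings → $5.33.
chicken breast only: max(6.4/0.7, 1797/341) = 9.143 servings → $10.97.
hummus only: max(6.4/1.7, 1797/106) = 16.95 servings → $12.71.
sweet potato + chicken breast: the both-tight solution has a negative serving — not a feasible corner.
sweet potato + hummus with both tight: 3.209 servings and 2.632 servings → $3.58.
chicken breast + hummus with both tight: 4.701 servings and 1.829 servings → $7.01.
So the least-cost plan costs $3.58.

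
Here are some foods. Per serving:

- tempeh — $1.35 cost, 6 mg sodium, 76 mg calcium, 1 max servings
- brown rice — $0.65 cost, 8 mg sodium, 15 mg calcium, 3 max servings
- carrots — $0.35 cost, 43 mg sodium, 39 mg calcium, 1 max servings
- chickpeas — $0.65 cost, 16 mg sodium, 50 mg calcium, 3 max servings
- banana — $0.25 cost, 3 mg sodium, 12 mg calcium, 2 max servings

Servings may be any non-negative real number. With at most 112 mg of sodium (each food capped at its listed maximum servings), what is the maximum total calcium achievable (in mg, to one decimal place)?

Calcium per mg sodium: tempeh 12.67, banana 4, chickpeas 3.125, brown rice 1.875, carrots 0.907.
Take 1 serving of tempeh: uses 6 mg sodium, +76.0 mg calcium (running total 76.0 mg).
Take 2 servings of banana: uses 6 mg sodium, +24.0 mg calcium (running total 100.0 mg).
Take 3 servings of chickpeas: uses 48 mg sodium, +150.0 mg calcium (running total 250.0 mg).
Take 3 servings of brown rice: uses 24 mg sodium, +45.0 mg calcium (running total 295.0 mg).
Take 0.6512 servings of carrots: uses 28 mg sodium, +25.4 mg calcium (running total 320.4 mg).
Filling greedily by calcium-per-mg sodium is optimal for one linear limit, giving 320.4 mg.

320.4 mg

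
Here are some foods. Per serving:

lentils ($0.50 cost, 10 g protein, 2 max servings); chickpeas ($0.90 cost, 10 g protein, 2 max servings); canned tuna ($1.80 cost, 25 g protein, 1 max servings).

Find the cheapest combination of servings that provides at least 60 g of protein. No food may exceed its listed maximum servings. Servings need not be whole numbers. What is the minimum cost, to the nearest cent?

Cost per g of protein: lentils $0.0500, canned tuna $0.0720, chickpeas $0.0900.
Take 2 servings of lentils: +20.0 g protein for $1.00 (total $1.00, still need 40.0 g).
Take 1 serving of canned tuna: +25.0 g protein for $1.80 (total $2.80, still need 15.0 g).
Take 1.5 servings of chickpeas: +15.0 g protein for $1.35 (total $4.15, still need 0.0 g).
Greedy by cheapest-per-g is optimal for a single linear constraint, so the minimum cost is $4.15.

$4.15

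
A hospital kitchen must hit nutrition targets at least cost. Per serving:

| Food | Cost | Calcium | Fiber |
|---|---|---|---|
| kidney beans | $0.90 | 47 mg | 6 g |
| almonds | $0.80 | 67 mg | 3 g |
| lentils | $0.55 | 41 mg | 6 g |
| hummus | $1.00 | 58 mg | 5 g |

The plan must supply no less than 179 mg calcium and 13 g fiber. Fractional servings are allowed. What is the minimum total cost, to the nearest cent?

$2.21

kidney beans only: max(179/47, 13/6) = 3.809 servings → $3.43.
almonds only: max(179/67, 13/3) = 4.333 servings → $3.47.
lentils only: max(179/41, 13/6) = 4.366 servings → $2.40.
hummus only: max(179/58, 13/5) = 3.086 servings → $3.09.
kidney beans + almonds with both tight: 1.28 servings and 1.774 servings → $2.57.
kidney beans + lentils: intersection lies outside the first quadrant.
kidney beans + hummus with both targets exact would need a negative amount; discard.
almonds + lentils with both tight: 1.939 servings and 1.197 servings → $2.21.
almonds + hummus with both tight: 0.8758 servings and 2.075 servings → $2.78.
lentils + hummus: the both-tight solution has a negative serving — not a feasible corner.
The minimum over all feasible corners is $2.21.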